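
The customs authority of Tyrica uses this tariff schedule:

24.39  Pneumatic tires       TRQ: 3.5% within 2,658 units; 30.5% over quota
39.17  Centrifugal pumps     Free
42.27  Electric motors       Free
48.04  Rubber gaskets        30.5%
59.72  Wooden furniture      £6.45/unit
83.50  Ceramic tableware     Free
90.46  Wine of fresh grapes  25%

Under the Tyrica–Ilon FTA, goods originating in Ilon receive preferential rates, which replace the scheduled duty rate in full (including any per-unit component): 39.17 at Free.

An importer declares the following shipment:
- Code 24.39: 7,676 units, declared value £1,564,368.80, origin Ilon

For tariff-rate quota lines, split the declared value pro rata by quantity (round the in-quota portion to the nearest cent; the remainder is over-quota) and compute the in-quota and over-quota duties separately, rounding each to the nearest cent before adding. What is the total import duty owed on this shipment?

£330,873.37

Line 1 (24.39, Ilon, 7,676 units, £1,564,368.80):
Code 24.39 is under a tariff-rate quota (threshold 2,658 units). In-quota: 2,658 units at 3.5%; over-quota: 5,018 units at 30.5%.
Pro-rata value split: in-quota = £1,564,368.80 × 2,658/7,676 = £541,700.40; over-quota = £1,564,368.80 − £541,700.40 = £1,022,668.40.
In-quota duty = £541,700.40 × 3.5% = £18,959.51. Over-quota duty = £1,022,668.40 × 30.5% = £311,913.86.
Line duty = £18,959.51 + £311,913.86 = £330,873.37.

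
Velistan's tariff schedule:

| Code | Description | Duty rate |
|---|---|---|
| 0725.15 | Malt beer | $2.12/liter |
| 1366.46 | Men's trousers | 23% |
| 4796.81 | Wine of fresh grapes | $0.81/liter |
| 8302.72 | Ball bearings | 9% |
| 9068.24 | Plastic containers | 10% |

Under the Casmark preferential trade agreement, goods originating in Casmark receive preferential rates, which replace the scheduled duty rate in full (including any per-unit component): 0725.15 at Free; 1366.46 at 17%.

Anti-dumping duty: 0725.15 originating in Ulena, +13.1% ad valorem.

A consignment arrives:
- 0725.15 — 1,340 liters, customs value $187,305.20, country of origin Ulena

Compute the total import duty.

Line 1 (0725.15, Ulena, 1,340 liters, $187,305.20):
Base rate for 0725.15 is $2.12/liter.
0725.15 has an FTA preferential rate, but origin Ulena is not Casmark; base rate stands.
Additional duty on 0725.15 from Ulena: +13.1% ad valorem. Applied ad valorem rate = 13.1%.
Duty = $187,305.20 × 13.1% + 1,340 × $2.12 = $27,377.78.

$27,377.78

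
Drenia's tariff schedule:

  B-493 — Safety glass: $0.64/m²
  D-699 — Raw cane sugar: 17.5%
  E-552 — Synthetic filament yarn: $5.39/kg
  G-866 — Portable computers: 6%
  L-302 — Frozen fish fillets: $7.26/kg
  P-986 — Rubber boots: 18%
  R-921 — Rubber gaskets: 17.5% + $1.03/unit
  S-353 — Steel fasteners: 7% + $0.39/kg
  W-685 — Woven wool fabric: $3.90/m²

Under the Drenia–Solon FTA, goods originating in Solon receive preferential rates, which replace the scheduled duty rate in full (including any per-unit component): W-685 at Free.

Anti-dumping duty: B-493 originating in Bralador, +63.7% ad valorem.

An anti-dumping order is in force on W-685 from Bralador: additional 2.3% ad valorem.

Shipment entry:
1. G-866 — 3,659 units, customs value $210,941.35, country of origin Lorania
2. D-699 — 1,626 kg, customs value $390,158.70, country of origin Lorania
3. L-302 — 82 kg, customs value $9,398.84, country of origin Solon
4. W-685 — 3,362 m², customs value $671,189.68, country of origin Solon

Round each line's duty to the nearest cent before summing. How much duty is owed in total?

$81,529.57

Line 1 (G-866, Lorania, 3,659 units, $210,941.35):
Base rate for G-866 is 6%.
Duty = $210,941.35 × 6% = $12,656.48.
Line 2 (D-699, Lorania, 1,626 kg, $390,158.70):
Base rate for D-699 is 17.5%.
Duty = $390,158.70 × 17.5% = $68,277.77.
Line 3 (L-302, Solon, 82 kg, $9,398.84):
Base rate for L-302 is $7.26/kg.
Origin Solon is the FTA partner but L-302 is not on the preference list; base rate stands.
Duty = 82 × $7.26 = $595.32.
Line 4 (W-685, Solon, 3,362 m², $671,189.68):
Base rate for W-685 is $3.90/m².
Origin Solon qualifies under the Drenia–Solon agreement and W-685 is covered: preferential rate Free applies instead.
The additional-duty order on W-685 targets Bralador, not Solon; it does not apply.
Duty = $671,189.68 × 0% = $0.00.
Total = $12,656.48 + $68,277.77 + $595.32 + $0.00 = $81,529.57.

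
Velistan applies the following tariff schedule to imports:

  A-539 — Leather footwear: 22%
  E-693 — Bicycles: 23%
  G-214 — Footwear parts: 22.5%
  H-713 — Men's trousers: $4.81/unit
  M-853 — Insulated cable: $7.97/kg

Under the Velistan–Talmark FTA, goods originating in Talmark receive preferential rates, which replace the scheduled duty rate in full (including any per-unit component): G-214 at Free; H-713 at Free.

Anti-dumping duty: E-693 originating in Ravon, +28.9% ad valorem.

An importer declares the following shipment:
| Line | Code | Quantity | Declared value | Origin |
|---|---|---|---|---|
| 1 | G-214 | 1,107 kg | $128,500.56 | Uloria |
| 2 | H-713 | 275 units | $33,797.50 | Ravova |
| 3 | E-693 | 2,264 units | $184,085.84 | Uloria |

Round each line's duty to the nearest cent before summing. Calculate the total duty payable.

$72,575.12

Line 1 (G-214, Uloria, 1,107 kg, $128,500.56):
Base rate for G-214 is 22.5%.
G-214 has an FTA preferential rate, but origin Uloria is not Talmark; base rate stands.
Duty = $128,500.56 × 22.5% = $28,912.63.
Line 2 (H-713, Ravova, 275 units, $33,797.50):
Base rate for H-713 is $4.81/unit.
H-713 has an FTA preferential rate, but origin Ravova is not Talmark; base rate stands.
Duty = 275 × $4.81 = $1,322.75.
Line 3 (E-693, Uloria, 2,264 units, $184,085.84):
Base rate for E-693 is 23%.
The additional-duty order on E-693 targets Ravon, not Uloria; it does not apply.
Duty = $184,085.84 × 23% = $42,339.74.
Total = $28,912.63 + $1,322.75 + $42,339.74 = $72,575.12.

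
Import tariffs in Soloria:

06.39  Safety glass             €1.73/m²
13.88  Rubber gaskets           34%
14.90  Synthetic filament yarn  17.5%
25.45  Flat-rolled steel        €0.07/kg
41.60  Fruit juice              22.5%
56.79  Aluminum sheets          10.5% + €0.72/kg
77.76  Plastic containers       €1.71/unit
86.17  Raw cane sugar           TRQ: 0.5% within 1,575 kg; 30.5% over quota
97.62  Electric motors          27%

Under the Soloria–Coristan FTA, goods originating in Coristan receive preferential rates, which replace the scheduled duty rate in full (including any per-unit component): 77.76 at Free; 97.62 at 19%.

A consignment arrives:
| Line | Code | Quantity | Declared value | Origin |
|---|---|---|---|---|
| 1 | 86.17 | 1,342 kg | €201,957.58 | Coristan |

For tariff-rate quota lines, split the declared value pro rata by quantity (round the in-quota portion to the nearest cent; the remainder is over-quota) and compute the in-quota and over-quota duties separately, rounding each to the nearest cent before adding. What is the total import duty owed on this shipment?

€1,009.79

Line 1 (86.17, Coristan, 1,342 kg, €201,957.58):
Code 86.17 is under a tariff-rate quota (threshold 1,575 kg). Quantity 1,342 kg is within the quota, so the in-quota rate 0.5% applies to the full value.
Duty = €201,957.58 × 0.5% = €1,009.79.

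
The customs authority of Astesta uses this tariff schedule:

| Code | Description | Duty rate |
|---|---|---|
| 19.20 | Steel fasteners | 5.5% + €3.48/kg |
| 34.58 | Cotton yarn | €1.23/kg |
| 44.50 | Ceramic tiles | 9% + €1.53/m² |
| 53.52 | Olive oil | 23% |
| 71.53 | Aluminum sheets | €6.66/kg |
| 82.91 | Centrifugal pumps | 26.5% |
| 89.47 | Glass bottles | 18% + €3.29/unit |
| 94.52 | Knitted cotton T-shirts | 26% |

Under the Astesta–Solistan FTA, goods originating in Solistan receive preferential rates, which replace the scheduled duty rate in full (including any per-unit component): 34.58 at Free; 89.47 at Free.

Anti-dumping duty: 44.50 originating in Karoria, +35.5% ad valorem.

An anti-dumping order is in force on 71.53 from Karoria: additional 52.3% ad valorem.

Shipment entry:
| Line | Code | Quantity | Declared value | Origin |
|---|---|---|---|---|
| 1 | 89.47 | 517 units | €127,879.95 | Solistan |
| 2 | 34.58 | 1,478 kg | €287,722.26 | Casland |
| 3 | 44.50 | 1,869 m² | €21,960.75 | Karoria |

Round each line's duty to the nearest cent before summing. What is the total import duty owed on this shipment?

€14,450.04

Line 1 (89.47, Solistan, 517 units, €127,879.95):
Base rate for 89.47 is 18% + €3.29/unit.
Origin Solistan qualifies under the Astesta–Solistan agreement and 89.47 is covered: preferential rate Free applies instead.
Duty = €127,879.95 × 0% = €0.00.
Line 2 (34.58, Casland, 1,478 kg, €287,722.26):
Base rate for 34.58 is €1.23/kg.
34.58 has an FTA preferential rate, but origin Casland is not Solistan; base rate stands.
Duty = 1,478 × €1.23 = €1,817.94.
Line 3 (44.50, Karoria, 1,869 m², €21,960.75):
Base rate for 44.50 is 9% + €1.53/m².
Additional duty on 44.50 from Karoria: +35.5%. Applied ad valorem rate: 9% + 35.5% = 44.5%.
Duty = €21,960.75 × 44.5% + 1,869 × €1.53 = €12,632.10.
Total = €0.00 + €1,817.94 + €12,632.10 = €14,450.04.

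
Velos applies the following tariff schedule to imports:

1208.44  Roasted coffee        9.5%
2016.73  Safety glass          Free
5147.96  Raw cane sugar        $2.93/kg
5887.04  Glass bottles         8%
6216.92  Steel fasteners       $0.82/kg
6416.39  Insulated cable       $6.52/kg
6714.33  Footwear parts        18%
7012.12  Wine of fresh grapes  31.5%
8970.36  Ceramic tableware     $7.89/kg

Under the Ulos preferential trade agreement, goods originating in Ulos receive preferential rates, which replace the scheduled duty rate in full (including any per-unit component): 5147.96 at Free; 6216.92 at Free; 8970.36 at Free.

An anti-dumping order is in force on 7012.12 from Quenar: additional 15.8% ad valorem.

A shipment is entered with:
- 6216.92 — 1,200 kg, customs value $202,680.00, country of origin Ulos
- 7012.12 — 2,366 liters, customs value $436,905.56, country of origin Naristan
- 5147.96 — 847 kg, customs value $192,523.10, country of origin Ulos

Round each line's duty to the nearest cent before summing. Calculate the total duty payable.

$137,625.25

Line 1 (6216.92, Ulos, 1,200 kg, $202,680.00):
Base rate for 6216.92 is $0.82/kg.
Origin Ulos qualifies under the Velos–Ulos agreement and 6216.92 is covered: preferential rate Free applies instead.
Duty = $202,680.00 × 0% = $0.00.
Line 2 (7012.12, Naristan, 2,366 liters, $436,905.56):
Base rate for 7012.12 is 31.5%.
The additional-duty order on 7012.12 targets Quenar, not Naristan; it does not apply.
Duty = $436,905.56 × 31.5% = $137,625.25.
Line 3 (5147.96, Ulos, 847 kg, $192,523.10):
Base rate for 5147.96 is $2.93/kg.
Origin Ulos qualifies under the Velos–Ulos agreement and 5147.96 is covered: preferential rate Free applies instead.
Duty = $192,523.10 × 0% = $0.00.
Total = $0.00 + $137,625.25 + $0.00 = $137,625.25.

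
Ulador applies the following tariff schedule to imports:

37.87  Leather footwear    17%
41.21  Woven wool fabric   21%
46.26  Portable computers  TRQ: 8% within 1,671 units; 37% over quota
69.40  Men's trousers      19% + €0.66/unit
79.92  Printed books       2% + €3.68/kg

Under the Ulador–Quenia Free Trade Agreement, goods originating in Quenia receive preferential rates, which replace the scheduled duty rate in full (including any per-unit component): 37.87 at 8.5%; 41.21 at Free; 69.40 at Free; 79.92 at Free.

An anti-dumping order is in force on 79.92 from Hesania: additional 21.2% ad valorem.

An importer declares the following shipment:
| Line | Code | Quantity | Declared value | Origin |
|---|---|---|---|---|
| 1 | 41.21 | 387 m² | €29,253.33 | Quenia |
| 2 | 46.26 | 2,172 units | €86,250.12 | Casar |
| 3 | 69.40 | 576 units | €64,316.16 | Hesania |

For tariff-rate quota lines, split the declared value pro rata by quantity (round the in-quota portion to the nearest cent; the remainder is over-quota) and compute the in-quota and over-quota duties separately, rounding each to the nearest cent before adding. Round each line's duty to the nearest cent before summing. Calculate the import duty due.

Line 1 (41.21, Quenia, 387 m², €29,253.33):
Base rate for 41.21 is 21%.
Origin Quenia qualifies under the Ulador–Quenia agreement and 41.21 is covered: preferential rate Free applies instead.
Duty = €29,253.33 × 0% = €0.00.
Line 2 (46.26, Casar, 2,172 units, €86,250.12):
Code 46.26 is under a tariff-rate quota (threshold 1,671 units). In-quota: 1,671 units at 8%; over-quota: 501 units at 37%.
Pro-rata value split: in-quota = €86,250.12 × 1,671/2,172 = €66,355.41; over-quota = €86,250.12 − €66,355.41 = €19,894.71.
In-quota duty = €66,355.41 × 8% = €5,308.43. Over-quota duty = €19,894.71 × 37% = €7,361.04.
Line duty = €5,308.43 + €7,361.04 = €12,669.47.
Line 3 (69.40, Hesania, 576 units, €64,316.16):
Base rate for 69.40 is 19% + €0.66/unit.
69.40 has an FTA preferential rate, but origin Hesania is not Quenia; base rate stands.
Duty = €64,316.16 × 19% + 576 × €0.66 = €12,600.23.
Total = €0.00 + €12,669.47 + €12,600.23 = €25,269.70.

€25,269.70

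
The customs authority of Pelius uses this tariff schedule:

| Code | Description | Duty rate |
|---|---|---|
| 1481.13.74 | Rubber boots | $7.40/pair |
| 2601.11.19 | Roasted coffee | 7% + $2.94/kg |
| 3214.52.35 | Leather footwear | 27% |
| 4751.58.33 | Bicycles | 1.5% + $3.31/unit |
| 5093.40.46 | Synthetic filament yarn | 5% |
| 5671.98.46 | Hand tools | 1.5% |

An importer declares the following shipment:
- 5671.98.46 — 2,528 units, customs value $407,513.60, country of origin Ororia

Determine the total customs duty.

$6,112.70

Line 1 (5671.98.46, Ororia, 2,528 units, $407,513.60):
Base rate for 5671.98.46 is 1.5%.
Duty = $407,513.60 × 1.5% = $6,112.70.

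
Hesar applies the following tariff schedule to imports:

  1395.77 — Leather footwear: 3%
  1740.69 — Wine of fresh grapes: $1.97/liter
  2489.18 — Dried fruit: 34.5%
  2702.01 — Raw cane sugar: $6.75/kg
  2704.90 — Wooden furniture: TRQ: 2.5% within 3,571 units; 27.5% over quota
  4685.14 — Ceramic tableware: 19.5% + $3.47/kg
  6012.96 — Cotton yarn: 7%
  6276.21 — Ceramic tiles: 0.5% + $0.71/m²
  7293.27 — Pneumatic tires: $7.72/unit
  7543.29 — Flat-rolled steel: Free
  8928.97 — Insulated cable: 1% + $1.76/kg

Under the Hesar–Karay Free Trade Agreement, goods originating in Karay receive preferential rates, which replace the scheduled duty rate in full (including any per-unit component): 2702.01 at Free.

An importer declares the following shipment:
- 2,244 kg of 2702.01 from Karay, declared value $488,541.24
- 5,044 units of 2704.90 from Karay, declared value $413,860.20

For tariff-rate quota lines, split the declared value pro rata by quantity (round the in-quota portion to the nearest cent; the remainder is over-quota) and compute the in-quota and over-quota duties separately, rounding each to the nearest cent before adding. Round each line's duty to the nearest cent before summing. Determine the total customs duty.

$40,561.41

Line 1 (2702.01, Karay, 2,244 kg, $488,541.24):
Base rate for 2702.01 is $6.75/kg.
Origin Karay qualifies under the Hesar–Karay agreement and 2702.01 is covered: preferential rate Free applies instead.
Duty = $488,541.24 × 0% = $0.00.
Line 2 (2704.90, Karay, 5,044 units, $413,860.20):
Code 2704.90 is under a tariff-rate quota (threshold 3,571 units). In-quota: 3,571 units at 2.5%; over-quota: 1,473 units at 27.5%.
Pro-rata value split: in-quota = $413,860.20 × 3,571/5,044 = $293,000.55; over-quota = $413,860.20 − $293,000.55 = $120,859.65.
In-quota duty = $293,000.55 × 2.5% = $7,325.01. Over-quota duty = $120,859.65 × 27.5% = $33,236.40.
Line duty = $7,325.01 + $33,236.40 = $40,561.41.
Total = $0.00 + $40,561.41 = $40,561.41.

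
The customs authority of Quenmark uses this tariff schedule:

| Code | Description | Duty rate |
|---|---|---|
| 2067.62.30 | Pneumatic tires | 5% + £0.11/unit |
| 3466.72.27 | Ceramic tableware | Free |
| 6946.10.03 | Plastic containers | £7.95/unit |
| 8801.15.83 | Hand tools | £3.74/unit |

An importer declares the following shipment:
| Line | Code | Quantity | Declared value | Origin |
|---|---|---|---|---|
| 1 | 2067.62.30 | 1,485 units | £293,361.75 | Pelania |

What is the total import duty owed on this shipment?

£14,831.44

Line 1 (2067.62.30, Pelania, 1,485 units, £293,361.75):
Base rate for 2067.62.30 is 5% + £0.11/unit.
Duty = £293,361.75 × 5% + 1,485 × £0.11 = £14,831.44.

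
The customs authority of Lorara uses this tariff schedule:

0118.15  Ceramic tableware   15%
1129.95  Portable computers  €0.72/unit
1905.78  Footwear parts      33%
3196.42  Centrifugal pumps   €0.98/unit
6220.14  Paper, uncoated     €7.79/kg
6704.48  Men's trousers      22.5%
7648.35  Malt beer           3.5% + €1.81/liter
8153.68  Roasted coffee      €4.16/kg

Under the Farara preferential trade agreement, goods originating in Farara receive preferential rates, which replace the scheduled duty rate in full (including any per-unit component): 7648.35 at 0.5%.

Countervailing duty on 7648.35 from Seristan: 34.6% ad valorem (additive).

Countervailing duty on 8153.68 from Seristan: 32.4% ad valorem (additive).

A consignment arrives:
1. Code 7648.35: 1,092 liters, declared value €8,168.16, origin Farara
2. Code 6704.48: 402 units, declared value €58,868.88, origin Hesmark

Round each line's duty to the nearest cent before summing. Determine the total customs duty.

€13,286.34

Line 1 (7648.35, Farara, 1,092 liters, €8,168.16):
Base rate for 7648.35 is 3.5% + €1.81/liter.
Origin Farara qualifies under the Lorara–Farara agreement and 7648.35 is covered: preferential rate 0.5% applies instead.
The additional-duty order on 7648.35 targets Seristan, not Farara; it does not apply.
Duty = €8,168.16 × 0.5% = €40.84.
Line 2 (6704.48, Hesmark, 402 units, €58,868.88):
Base rate for 6704.48 is 22.5%.
Duty = €58,868.88 × 22.5% = €13,245.50.
Total = €40.84 + €13,245.50 = €13,286.34.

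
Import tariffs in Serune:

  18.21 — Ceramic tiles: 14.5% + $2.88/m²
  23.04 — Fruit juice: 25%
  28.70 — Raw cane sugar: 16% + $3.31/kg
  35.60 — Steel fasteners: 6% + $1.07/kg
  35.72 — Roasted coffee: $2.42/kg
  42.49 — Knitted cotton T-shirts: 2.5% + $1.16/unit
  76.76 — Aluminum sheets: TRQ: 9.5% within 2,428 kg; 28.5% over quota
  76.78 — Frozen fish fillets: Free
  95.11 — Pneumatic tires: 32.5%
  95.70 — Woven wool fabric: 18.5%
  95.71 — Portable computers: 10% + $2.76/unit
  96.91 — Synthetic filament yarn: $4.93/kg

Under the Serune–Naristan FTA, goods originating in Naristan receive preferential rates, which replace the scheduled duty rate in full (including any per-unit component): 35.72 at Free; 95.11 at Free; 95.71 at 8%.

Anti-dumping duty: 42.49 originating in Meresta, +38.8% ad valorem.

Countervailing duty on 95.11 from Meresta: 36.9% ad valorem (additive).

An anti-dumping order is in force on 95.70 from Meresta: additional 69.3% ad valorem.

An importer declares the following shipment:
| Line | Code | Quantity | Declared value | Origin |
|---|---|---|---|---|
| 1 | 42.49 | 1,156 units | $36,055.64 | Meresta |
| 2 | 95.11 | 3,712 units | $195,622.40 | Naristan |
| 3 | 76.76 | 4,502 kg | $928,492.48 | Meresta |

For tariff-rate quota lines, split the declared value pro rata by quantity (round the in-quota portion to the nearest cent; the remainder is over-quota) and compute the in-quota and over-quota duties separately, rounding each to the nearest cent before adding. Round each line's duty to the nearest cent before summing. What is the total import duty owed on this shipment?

$185,709.66

Line 1 (42.49, Meresta, 1,156 units, $36,055.64):
Base rate for 42.49 is 2.5% + $1.16/unit.
Additional duty on 42.49 from Meresta: +38.8%. Applied ad valorem rate: 2.5% + 38.8% = 41.3%.
Duty = $36,055.64 × 41.3% + 1,156 × $1.16 = $16,231.94.
Line 2 (95.11, Naristan, 3,712 units, $195,622.40):
Base rate for 95.11 is 32.5%.
Origin Naristan qualifies under the Serune–Naristan agreement and 95.11 is covered: preferential rate Free applies instead.
The additional-duty order on 95.11 targets Meresta, not Naristan; it does not apply.
Duty = $195,622.40 × 0% = $0.00.
Line 3 (76.76, Meresta, 4,502 kg, $928,492.48):
Code 76.76 is under a tariff-rate quota (threshold 2,428 kg). In-quota: 2,428 kg at 9.5%; over-quota: 2,074 kg at 28.5%.
Pro-rata value split: in-quota = $928,492.48 × 2,428/4,502 = $500,750.72; over-quota = $928,492.48 − $500,750.72 = $427,741.76.
In-quota duty = $500,750.72 × 9.5% = $47,571.32. Over-quota duty = $427,741.76 × 28.5% = $121,906.40.
Line duty = $47,571.32 + $121,906.40 = $169,477.72.
Total = $16,231.94 + $0.00 + $169,477.72 = $185,709.66.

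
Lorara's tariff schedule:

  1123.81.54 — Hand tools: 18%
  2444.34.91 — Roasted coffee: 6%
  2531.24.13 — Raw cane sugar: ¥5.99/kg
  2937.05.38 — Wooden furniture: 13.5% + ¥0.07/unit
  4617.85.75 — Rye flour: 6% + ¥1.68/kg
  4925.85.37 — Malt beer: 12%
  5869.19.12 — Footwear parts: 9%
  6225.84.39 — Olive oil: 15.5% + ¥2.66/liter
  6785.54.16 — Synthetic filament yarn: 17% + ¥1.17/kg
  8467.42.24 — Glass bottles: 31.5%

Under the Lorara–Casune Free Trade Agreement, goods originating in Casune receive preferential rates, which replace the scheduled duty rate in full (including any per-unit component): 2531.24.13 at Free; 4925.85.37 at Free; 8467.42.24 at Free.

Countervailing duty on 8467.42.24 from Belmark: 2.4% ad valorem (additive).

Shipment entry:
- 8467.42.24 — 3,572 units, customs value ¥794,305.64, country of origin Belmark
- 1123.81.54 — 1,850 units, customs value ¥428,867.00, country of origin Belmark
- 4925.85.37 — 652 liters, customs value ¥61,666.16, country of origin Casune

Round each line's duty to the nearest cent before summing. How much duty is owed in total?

Line 1 (8467.42.24, Belmark, 3,572 units, ¥794,305.64):
Base rate for 8467.42.24 is 31.5%.
8467.42.24 has an FTA preferential rate, but origin Belmark is not Casune; base rate stands.
Additional duty on 8467.42.24 from Belmark: +2.4%. Applied ad valorem rate: 31.5% + 2.4% = 33.9%.
Duty = ¥794,305.64 × 33.9% = ¥269,269.61.
Line 2 (1123.81.54, Belmark, 1,850 units, ¥428,867.00):
Base rate for 1123.81.54 is 18%.
Duty = ¥428,867.00 × 18% = ¥77,196.06.
Line 3 (4925.85.37, Casune, 652 liters, ¥61,666.16):
Base rate for 4925.85.37 is 12%.
Origin Casune qualifies under the Lorara–Casune agreement and 4925.85.37 is covered: preferential rate Free applies instead.
Duty = ¥61,666.16 × 0% = ¥0.00.
Total = ¥269,269.61 + ¥77,196.06 + ¥0.00 = ¥346,465.67.

¥346,465.67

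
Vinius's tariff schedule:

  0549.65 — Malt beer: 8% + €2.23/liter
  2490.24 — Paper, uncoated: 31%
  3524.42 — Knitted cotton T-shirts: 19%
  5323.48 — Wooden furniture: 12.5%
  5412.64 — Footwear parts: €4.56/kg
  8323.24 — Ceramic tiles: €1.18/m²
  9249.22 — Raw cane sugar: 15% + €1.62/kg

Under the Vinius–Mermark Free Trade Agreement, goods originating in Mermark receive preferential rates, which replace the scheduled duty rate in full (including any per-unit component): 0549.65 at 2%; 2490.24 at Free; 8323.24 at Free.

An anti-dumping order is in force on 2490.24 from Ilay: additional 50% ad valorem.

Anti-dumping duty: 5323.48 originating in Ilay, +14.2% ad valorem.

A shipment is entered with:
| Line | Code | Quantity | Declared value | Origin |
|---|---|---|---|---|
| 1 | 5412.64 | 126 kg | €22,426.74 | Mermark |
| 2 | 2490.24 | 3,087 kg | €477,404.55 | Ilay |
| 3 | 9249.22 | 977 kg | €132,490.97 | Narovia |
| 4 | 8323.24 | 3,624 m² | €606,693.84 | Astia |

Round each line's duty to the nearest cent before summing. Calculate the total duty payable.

Line 1 (5412.64, Mermark, 126 kg, €22,426.74):
Base rate for 5412.64 is €4.56/kg.
Origin Mermark is the FTA partner but 5412.64 is not on the preference list; base rate stands.
Duty = 126 × €4.56 = €574.56.
Line 2 (2490.24, Ilay, 3,087 kg, €477,404.55):
Base rate for 2490.24 is 31%.
2490.24 has an FTA preferential rate, but origin Ilay is not Mermark; base rate stands.
Additional duty on 2490.24 from Ilay: +50%. Applied ad valorem rate: 31% + 50% = 81%.
Duty = €477,404.55 × 81% = €386,697.69.
Line 3 (9249.22, Narovia, 977 kg, €132,490.97):
Base rate for 9249.22 is 15% + €1.62/kg.
Duty = €132,490.97 × 15% + 977 × €1.62 = €21,456.39.
Line 4 (8323.24, Astia, 3,624 m², €606,693.84):
Base rate for 8323.24 is €1.18/m².
8323.24 has an FTA preferential rate, but origin Astia is not Mermark; base rate stands.
Duty = 3,624 × €1.18 = €4,276.32.
Total = €574.56 + €386,697.69 + €21,456.39 + €4,276.32 = €413,004.96.

€413,004.96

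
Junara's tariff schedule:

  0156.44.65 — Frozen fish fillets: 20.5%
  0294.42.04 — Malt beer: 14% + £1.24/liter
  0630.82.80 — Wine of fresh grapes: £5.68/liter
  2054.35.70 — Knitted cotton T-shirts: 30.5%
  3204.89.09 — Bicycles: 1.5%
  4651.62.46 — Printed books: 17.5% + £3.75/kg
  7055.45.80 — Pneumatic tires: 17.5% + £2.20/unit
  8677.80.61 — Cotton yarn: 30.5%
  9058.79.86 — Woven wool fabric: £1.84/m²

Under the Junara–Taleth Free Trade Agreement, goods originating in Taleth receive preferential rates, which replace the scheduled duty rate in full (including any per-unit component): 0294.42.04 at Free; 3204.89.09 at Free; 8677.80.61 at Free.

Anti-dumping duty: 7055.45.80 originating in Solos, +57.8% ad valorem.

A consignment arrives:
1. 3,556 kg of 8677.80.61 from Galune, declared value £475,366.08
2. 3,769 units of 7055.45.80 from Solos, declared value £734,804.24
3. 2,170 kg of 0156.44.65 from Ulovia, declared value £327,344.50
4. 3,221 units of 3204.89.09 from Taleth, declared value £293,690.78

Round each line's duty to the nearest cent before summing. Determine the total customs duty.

£773,691.66

Line 1 (8677.80.61, Galune, 3,556 kg, £475,366.08):
Base rate for 8677.80.61 is 30.5%.
8677.80.61 has an FTA preferential rate, but origin Galune is not Taleth; base rate stands.
Duty = £475,366.08 × 30.5% = £144,986.65.
Line 2 (7055.45.80, Solos, 3,769 units, £734,804.24):
Base rate for 7055.45.80 is 17.5% + £2.20/unit.
Additional duty on 7055.45.80 from Solos: +57.8%. Applied ad valorem rate: 17.5% + 57.8% = 75.3%.
Duty = £734,804.24 × 75.3% + 3,769 × £2.20 = £561,599.39.
Line 3 (0156.44.65, Ulovia, 2,170 kg, £327,344.50):
Base rate for 0156.44.65 is 20.5%.
Duty = £327,344.50 × 20.5% = £67,105.62.
Line 4 (3204.89.09, Taleth, 3,221 units, £293,690.78):
Base rate for 3204.89.09 is 1.5%.
Origin Taleth qualifies under the Junara–Taleth agreement and 3204.89.09 is covered: preferential rate Free applies instead.
Duty = £293,690.78 × 0% = £0.00.
Total = £144,986.65 + £561,599.39 + £67,105.62 + £0.00 = £773,691.66.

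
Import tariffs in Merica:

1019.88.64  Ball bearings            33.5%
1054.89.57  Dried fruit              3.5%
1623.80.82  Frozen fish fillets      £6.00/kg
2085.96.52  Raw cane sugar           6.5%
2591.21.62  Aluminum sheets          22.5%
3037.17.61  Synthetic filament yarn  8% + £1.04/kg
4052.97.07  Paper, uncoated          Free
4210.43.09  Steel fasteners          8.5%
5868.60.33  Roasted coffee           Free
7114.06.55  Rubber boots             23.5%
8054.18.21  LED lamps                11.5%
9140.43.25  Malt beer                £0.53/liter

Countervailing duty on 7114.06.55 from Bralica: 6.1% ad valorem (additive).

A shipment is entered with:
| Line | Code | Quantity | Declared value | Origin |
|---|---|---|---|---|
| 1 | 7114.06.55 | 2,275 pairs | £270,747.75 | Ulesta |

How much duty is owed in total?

Line 1 (7114.06.55, Ulesta, 2,275 pairs, £270,747.75):
Base rate for 7114.06.55 is 23.5%.
The additional-duty order on 7114.06.55 targets Bralica, not Ulesta; it does not apply.
Duty = £270,747.75 × 23.5% = £63,625.72.

£63,625.72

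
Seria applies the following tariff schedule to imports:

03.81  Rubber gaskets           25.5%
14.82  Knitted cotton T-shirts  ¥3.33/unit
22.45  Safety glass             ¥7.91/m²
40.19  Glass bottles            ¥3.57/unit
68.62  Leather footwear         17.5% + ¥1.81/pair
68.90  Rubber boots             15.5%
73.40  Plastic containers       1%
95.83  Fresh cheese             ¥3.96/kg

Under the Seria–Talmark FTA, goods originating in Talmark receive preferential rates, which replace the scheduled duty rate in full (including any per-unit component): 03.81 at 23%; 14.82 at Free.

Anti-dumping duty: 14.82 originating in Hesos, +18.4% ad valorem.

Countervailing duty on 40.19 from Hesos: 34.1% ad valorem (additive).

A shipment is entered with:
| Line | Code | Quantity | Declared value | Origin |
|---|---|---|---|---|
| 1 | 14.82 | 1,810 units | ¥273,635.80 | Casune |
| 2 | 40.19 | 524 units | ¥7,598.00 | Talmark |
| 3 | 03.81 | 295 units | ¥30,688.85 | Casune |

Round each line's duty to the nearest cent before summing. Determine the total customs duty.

¥15,723.64

Line 1 (14.82, Casune, 1,810 units, ¥273,635.80):
Base rate for 14.82 is ¥3.33/unit.
14.82 has an FTA preferential rate, but origin Casune is not Talmark; base rate stands.
The additional-duty order on 14.82 targets Hesos, not Casune; it does not apply.
Duty = 1,810 × ¥3.33 = ¥6,027.30.
Line 2 (40.19, Talmark, 524 units, ¥7,598.00):
Base rate for 40.19 is ¥3.57/unit.
Origin Talmark is the FTA partner but 40.19 is not on the preference list; base rate stands.
The additional-duty order on 40.19 targets Hesos, not Talmark; it does not apply.
Duty = 524 × ¥3.57 = ¥1,870.68.
Line 3 (03.81, Casune, 295 units, ¥30,688.85):
Base rate for 03.81 is 25.5%.
03.81 has an FTA preferential rate, but origin Casune is not Talmark; base rate stands.
Duty = ¥30,688.85 × 25.5% = ¥7,825.66.
Total = ¥6,027.30 + ¥1,870.68 + ¥7,825.66 = ¥15,723.64.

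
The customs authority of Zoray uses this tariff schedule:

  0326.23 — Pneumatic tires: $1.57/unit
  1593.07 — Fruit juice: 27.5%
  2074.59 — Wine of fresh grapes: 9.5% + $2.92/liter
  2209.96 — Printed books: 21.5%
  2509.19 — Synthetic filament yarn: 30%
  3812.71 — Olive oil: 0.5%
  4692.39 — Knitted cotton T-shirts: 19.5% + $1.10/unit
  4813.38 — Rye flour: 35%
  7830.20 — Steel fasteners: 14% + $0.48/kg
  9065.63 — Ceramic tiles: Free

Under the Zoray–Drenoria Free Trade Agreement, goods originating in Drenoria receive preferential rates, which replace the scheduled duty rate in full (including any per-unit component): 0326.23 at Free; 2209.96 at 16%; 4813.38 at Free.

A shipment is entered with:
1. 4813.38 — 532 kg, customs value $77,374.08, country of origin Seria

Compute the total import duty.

$27,080.93

Line 1 (4813.38, Seria, 532 kg, $77,374.08):
Base rate for 4813.38 is 35%.
4813.38 has an FTA preferential rate, but origin Seria is not Drenoria; base rate stands.
Duty = $77,374.08 × 35% = $27,080.93.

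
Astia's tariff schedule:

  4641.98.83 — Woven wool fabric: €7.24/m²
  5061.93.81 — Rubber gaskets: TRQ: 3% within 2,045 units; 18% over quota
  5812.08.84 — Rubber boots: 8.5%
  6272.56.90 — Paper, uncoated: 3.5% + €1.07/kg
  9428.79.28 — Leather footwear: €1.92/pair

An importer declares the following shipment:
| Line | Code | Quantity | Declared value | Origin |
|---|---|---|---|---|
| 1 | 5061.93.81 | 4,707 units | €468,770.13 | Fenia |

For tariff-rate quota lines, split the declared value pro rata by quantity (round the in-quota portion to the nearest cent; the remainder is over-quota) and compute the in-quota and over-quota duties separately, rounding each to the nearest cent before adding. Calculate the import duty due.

€53,829.39

Line 1 (5061.93.81, Fenia, 4,707 units, €468,770.13):
Code 5061.93.81 is under a tariff-rate quota (threshold 2,045 units). In-quota: 2,045 units at 3%; over-quota: 2,662 units at 18%.
Pro-rata value split: in-quota = €468,770.13 × 2,045/4,707 = €203,661.55; over-quota = €468,770.13 − €203,661.55 = €265,108.58.
In-quota duty = €203,661.55 × 3% = €6,109.85. Over-quota duty = €265,108.58 × 18% = €47,719.54.
Line duty = €6,109.85 + €47,719.54 = €53,829.39.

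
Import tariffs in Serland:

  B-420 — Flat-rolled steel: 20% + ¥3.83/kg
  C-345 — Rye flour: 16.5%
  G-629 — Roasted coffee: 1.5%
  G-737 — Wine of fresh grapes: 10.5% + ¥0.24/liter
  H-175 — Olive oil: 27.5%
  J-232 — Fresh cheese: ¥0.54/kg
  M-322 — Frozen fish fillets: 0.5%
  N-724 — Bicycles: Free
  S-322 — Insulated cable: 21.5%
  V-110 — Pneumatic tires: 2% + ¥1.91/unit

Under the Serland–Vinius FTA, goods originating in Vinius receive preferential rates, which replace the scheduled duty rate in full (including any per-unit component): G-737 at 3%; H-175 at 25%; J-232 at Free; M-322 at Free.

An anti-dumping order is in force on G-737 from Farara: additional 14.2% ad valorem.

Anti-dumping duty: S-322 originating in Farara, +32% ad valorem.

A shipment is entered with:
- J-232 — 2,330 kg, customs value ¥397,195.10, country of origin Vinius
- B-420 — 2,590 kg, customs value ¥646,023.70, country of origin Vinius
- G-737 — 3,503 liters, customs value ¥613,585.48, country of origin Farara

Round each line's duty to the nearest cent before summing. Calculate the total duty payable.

Line 1 (J-232, Vinius, 2,330 kg, ¥397,195.10):
Base rate for J-232 is ¥0.54/kg.
Origin Vinius qualifies under the Serland–Vinius agreement and J-232 is covered: preferential rate Free applies instead.
Duty = ¥397,195.10 × 0% = ¥0.00.
Line 2 (B-420, Vinius, 2,590 kg, ¥646,023.70):
Base rate for B-420 is 20% + ¥3.83/kg.
Origin Vinius is the FTA partner but B-420 is not on the preference list; base rate stands.
Duty = ¥646,023.70 × 20% + 2,590 × ¥3.83 = ¥139,124.44.
Line 3 (G-737, Farara, 3,503 liters, ¥613,585.48):
Base rate for G-737 is 10.5% + ¥0.24/liter.
G-737 has an FTA preferential rate, but origin Farara is not Vinius; base rate stands.
Additional duty on G-737 from Farara: +14.2%. Applied ad valorem rate: 10.5% + 14.2% = 24.7%.
Duty = ¥613,585.48 × 24.7% + 3,503 × ¥0.24 = ¥152,396.33.
Total = ¥0.00 + ¥139,124.44 + ¥152,396.33 = ¥291,520.77.

¥291,520.77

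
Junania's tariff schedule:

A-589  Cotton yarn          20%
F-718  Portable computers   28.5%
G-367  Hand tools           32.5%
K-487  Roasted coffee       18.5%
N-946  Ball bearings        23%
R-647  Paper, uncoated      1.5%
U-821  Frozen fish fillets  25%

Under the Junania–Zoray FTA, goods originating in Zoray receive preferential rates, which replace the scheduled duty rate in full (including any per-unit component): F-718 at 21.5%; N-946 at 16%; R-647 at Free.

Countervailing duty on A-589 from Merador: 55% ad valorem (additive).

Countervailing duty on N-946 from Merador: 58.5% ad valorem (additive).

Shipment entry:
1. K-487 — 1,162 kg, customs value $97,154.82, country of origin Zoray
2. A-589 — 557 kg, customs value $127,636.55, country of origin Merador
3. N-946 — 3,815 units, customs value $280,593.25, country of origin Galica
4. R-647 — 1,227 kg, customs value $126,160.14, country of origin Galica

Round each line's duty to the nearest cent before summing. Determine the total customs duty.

Line 1 (K-487, Zoray, 1,162 kg, $97,154.82):
Base rate for K-487 is 18.5%.
Origin Zoray is the FTA partner but K-487 is not on the preference list; base rate stands.
Duty = $97,154.82 × 18.5% = $17,973.64.
Line 2 (A-589, Merador, 557 kg, $127,636.55):
Base rate for A-589 is 20%.
Additional duty on A-589 from Merador: +55%. Applied ad valorem rate: 20% + 55% = 75%.
Duty = $127,636.55 × 75% = $95,727.41.
Line 3 (N-946, Galica, 3,815 units, $280,593.25):
Base rate for N-946 is 23%.
N-946 has an FTA preferential rate, but origin Galica is not Zoray; base rate stands.
The additional-duty order on N-946 targets Merador, not Galica; it does not apply.
Duty = $280,593.25 × 23% = $64,536.45.
Line 4 (R-647, Galica, 1,227 kg, $126,160.14):
Base rate for R-647 is 1.5%.
R-647 has an FTA preferential rate, but origin Galica is not Zoray; base rate stands.
Duty = $126,160.14 × 1.5% = $1,892.40.
Total = $17,973.64 + $95,727.41 + $64,536.45 + $1,892.40 = $180,129.90.

$180,129.90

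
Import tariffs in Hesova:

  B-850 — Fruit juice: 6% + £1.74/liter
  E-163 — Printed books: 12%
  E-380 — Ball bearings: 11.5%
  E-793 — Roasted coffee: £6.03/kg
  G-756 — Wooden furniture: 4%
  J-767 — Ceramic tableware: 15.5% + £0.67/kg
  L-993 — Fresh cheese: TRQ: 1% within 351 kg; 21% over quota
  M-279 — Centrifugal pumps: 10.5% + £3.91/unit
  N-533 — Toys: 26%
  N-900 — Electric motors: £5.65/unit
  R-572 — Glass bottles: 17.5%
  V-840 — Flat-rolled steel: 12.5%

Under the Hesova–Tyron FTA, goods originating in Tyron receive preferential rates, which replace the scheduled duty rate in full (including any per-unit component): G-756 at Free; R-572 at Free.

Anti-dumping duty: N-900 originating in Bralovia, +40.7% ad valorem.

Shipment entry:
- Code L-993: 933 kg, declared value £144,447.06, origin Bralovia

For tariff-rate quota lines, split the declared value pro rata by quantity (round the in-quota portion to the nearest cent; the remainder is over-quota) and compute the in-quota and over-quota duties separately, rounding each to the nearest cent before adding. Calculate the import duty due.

£19,465.52

Line 1 (L-993, Bralovia, 933 kg, £144,447.06):
Code L-993 is under a tariff-rate quota (threshold 351 kg). In-quota: 351 kg at 1%; over-quota: 582 kg at 21%.
Pro-rata value split: in-quota = £144,447.06 × 351/933 = £54,341.82; over-quota = £144,447.06 − £54,341.82 = £90,105.24.
In-quota duty = £54,341.82 × 1% = £543.42. Over-quota duty = £90,105.24 × 21% = £18,922.10.
Line duty = £543.42 + £18,922.10 = £19,465.52.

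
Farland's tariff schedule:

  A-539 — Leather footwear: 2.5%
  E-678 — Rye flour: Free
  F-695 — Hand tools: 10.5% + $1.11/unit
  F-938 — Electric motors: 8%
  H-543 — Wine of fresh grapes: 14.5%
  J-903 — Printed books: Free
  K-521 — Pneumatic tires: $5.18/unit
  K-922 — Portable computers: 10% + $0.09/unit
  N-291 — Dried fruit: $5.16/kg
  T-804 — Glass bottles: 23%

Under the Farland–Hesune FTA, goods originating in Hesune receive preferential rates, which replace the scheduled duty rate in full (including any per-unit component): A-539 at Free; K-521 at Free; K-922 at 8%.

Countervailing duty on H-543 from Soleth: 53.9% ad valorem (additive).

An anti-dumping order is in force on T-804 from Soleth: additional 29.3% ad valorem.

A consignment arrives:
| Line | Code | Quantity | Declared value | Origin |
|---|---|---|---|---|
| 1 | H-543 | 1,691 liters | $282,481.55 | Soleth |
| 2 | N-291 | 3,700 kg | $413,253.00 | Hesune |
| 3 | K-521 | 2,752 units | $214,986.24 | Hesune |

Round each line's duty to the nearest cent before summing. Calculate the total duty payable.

Line 1 (H-543, Soleth, 1,691 liters, $282,481.55):
Base rate for H-543 is 14.5%.
Additional duty on H-543 from Soleth: +53.9%. Applied ad valorem rate: 14.5% + 53.9% = 68.4%.
Duty = $282,481.55 × 68.4% = $193,217.38.
Line 2 (N-291, Hesune, 3,700 kg, $413,253.00):
Base rate for N-291 is $5.16/kg.
Origin Hesune is the FTA partner but N-291 is not on the preference list; base rate stands.
Duty = 3,700 × $5.16 = $19,092.00.
Line 3 (K-521, Hesune, 2,752 units, $214,986.24):
Base rate for K-521 is $5.18/unit.
Origin Hesune qualifies under the Farland–Hesune agreement and K-521 is covered: preferential rate Free applies instead.
Duty = $214,986.24 × 0% = $0.00.
Total = $193,217.38 + $19,092.00 + $0.00 = $212,309.38.

$212,309.38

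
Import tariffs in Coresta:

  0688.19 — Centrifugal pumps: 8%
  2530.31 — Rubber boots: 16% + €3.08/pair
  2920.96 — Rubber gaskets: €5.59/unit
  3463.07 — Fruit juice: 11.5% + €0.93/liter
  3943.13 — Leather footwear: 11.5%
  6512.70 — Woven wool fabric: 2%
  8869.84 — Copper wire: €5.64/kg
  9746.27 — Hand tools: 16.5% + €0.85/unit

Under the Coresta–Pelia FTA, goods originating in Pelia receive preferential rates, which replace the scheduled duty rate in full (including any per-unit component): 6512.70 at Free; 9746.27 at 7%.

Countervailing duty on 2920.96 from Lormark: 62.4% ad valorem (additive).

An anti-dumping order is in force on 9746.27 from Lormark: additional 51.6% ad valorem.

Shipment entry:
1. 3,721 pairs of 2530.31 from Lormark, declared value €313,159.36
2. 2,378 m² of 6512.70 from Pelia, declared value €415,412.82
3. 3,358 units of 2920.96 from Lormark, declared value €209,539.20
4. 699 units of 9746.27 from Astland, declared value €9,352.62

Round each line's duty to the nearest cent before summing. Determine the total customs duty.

€213,227.19

Line 1 (2530.31, Lormark, 3,721 pairs, €313,159.36):
Base rate for 2530.31 is 16% + €3.08/pair.
Duty = €313,159.36 × 16% + 3,721 × €3.08 = €61,566.18.
Line 2 (6512.70, Pelia, 2,378 m², €415,412.82):
Base rate for 6512.70 is 2%.
Origin Pelia qualifies under the Coresta–Pelia agreement and 6512.70 is covered: preferential rate Free applies instead.
Duty = €415,412.82 × 0% = €0.00.
Line 3 (2920.96, Lormark, 3,358 units, €209,539.20):
Base rate for 2920.96 is €5.59/unit.
Additional duty on 2920.96 from Lormark: +62.4% ad valorem. Applied ad valorem rate = 62.4%.
Duty = €209,539.20 × 62.4% + 3,358 × €5.59 = €149,523.68.
Line 4 (9746.27, Astland, 699 units, €9,352.62):
Base rate for 9746.27 is 16.5% + €0.85/unit.
9746.27 has an FTA preferential rate, but origin Astland is not Pelia; base rate stands.
The additional-duty order on 9746.27 targets Lormark, not Astland; it does not apply.
Duty = €9,352.62 × 16.5% + 699 × €0.85 = €2,137.33.
Total = €61,566.18 + €0.00 + €149,523.68 + €2,137.33 = €213,227.19.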